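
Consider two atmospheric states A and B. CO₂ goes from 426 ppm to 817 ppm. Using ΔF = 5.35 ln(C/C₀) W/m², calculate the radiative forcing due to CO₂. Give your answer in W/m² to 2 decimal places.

ΔF = 3.48 W/m²

CO₂: 5.35 × ln(817/426) = 5.35 × ln(1.91784) = 5.35 × 0.65120 = 3.4839 W/m².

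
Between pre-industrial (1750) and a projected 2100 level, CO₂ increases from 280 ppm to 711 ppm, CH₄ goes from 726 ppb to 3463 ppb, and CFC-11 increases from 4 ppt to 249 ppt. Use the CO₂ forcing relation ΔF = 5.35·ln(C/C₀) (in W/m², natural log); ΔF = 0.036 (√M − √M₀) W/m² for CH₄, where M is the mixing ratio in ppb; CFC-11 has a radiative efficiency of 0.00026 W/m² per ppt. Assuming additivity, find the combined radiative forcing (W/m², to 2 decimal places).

CO₂: 5.35 × ln(711/280) = 5.35 × ln(2.53929) = 5.35 × 0.93188 = 4.9856 W/m².
CH₄: 0.036 × (√3463 − √726) = 0.036 × (58.8473 − 26.9444) = 0.036 × 31.9029 = 1.1485 W/m².
CFC-11: ΔF = 0.00026 × (249 − 4) = 0.00026 × 245 = 0.0637 W/m².
Total ΔF = 4.9856 + 1.1485 + 0.0637 = 6.1978 W/m².

ΔF = 6.20 W/m²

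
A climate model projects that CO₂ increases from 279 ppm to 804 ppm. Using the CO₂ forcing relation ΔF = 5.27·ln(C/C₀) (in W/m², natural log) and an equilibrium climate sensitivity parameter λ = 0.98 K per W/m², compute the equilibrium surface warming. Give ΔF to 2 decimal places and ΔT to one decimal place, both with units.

CO₂: 5.27 × ln(804/279) = 5.27 × ln(2.88172) = 5.27 × 1.05839 = 5.5777 W/m².
ΔT = λ ΔF = 0.98 × 5.58 = 5.4684 K.

ΔF = 5.58 W/m²; ΔT = 5.5 K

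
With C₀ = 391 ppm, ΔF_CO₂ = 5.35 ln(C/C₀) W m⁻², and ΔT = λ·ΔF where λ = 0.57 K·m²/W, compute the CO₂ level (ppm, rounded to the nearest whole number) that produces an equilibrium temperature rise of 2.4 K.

Required forcing: ΔF = ΔT/λ = 2.4/0.57 = 4.2105 W/m².
Then ln(C/391) = ΔF/5.35 = 4.2105/5.35 = 0.78701.
So C = 391 × e^0.78701 = 391 × 2.19682 = 858.96 ppm.

C ≈ 859 ppm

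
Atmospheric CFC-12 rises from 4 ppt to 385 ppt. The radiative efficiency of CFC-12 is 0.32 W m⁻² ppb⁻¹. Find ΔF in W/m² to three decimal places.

CFC-12: Δ = 385 − 4 = 381 ppt = 0.381 ppb; ΔF = 0.32 × 0.381 = 0.1219 W/m².

ΔF = 0.122 W/m²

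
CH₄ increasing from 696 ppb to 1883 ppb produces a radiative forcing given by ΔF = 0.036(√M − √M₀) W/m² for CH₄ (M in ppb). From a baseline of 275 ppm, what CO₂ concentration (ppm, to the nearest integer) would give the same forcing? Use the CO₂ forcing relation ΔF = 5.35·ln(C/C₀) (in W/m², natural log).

C ≈ 308 ppm

CH₄ forcing: 0.036 × (√1883 − √696) = 0.036 × (43.3935 − 26.3818) = 0.036 × 17.0117 = 0.61242 W/m².
Set 5.35 ln(C/275) = 0.61242: ln(C/275) = 0.61242/5.35 = 0.11447, so C = 275 × e^0.11447 = 275 × 1.12128 = 308.35 ppm.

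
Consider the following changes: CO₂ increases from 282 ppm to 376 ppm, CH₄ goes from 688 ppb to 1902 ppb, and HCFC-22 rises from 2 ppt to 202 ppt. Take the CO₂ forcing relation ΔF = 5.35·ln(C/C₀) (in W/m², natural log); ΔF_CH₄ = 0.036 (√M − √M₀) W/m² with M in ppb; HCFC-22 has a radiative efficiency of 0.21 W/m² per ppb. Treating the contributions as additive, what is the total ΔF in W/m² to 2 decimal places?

ΔF = 2.21 W/m²

CO₂: 5.35 × ln(376/282) = 5.35 × ln(1.33333) = 5.35 × 0.28768 = 1.5391 W/m².
CH₄: 0.036 × (√1902 − √688) = 0.036 × (43.6119 − 26.2298) = 0.036 × 17.3821 = 0.6258 W/m².
HCFC-22: Δ = 202 − 2 = 200 ppt = 0.200 ppb; ΔF = 0.21 × 0.200 = 0.0420 W/m².
Total ΔF = 1.5391 + 0.6258 + 0.0420 = 2.2069 W/m².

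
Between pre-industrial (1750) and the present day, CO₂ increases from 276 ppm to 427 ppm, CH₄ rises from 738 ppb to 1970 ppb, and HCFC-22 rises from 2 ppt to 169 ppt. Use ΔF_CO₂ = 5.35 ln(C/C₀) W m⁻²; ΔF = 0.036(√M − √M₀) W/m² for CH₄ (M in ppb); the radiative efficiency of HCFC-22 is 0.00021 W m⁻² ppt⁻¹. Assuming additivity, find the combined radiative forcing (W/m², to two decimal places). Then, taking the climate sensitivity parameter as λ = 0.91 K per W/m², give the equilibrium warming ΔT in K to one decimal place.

CO₂: 5.35 × ln(427/276) = 5.35 × ln(1.54710) = 5.35 × 0.43638 = 2.3346 W/m².
CH₄: 0.036 × (√1970 − √738) = 0.036 × (44.3847 − 27.1662) = 0.036 × 17.2185 = 0.6199 W/m².
HCFC-22: ΔF = 0.00021 × (169 − 2) = 0.00021 × 167 = 0.0351 W/m².
Total ΔF = 2.3346 + 0.6199 + 0.0351 = 2.9896 W/m².
ΔT = λ ΔF = 0.91 × 2.99 = 2.7209 K.

ΔF = 2.99 W/m²; ΔT = 2.7 K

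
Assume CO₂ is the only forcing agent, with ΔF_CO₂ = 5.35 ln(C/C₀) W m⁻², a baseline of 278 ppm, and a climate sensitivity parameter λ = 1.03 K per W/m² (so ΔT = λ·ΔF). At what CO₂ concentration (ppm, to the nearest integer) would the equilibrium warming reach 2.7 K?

C ≈ 454 ppm

Required forcing: ΔF = ΔT/λ = 2.7/1.03 = 2.6214 W/m².
Then ln(C/278) = ΔF/5.35 = 2.6214/5.35 = 0.48998.
So C = 278 × e^0.48998 = 278 × 1.63228 = 453.77 ppm.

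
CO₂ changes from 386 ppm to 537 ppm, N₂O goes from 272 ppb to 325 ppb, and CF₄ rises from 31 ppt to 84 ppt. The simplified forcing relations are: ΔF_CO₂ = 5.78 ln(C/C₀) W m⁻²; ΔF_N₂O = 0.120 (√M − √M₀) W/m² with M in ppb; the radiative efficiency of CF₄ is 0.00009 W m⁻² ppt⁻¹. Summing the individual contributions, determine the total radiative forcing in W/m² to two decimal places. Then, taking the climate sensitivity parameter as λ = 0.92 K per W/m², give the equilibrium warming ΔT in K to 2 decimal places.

ΔF = 2.10 W/m²; ΔT = 1.93 K

CO₂: 5.78 × ln(537/386) = 5.78 × ln(1.39119) = 5.78 × 0.33016 = 1.9083 W/m².
N₂O: 0.120 × (√325 − √272) = 0.120 × (18.0278 − 16.4924) = 0.120 × 1.5354 = 0.1842 W/m².
CF₄: ΔF = 0.00009 × (84 − 31) = 0.00009 × 53 = 0.0048 W/m².
Total ΔF = 1.9083 + 0.1842 + 0.0048 = 2.0973 W/m².
ΔT = λ ΔF = 0.92 × 2.10 = 1.9320 K.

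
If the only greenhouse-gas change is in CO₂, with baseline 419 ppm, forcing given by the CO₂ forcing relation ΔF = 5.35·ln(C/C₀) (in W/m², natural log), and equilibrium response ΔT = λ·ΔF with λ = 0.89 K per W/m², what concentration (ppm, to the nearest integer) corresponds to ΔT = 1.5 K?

Required forcing: ΔF = ΔT/λ = 1.5/0.89 = 1.6854 W/m².
Then ln(C/419) = ΔF/5.35 = 1.6854/5.35 = 0.31503.
So C = 419 × e^0.31503 = 419 × 1.37030 = 574.16 ppm.

C ≈ 574 ppm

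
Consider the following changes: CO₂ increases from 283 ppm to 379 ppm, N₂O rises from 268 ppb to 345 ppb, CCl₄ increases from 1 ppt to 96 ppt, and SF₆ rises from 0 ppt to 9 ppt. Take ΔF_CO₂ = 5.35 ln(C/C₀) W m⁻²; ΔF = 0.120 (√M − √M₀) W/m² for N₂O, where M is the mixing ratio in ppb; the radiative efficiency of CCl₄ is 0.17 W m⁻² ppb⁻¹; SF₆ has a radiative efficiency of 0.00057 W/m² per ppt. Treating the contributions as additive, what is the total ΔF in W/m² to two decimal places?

ΔF = 1.85 W/m²

CO₂: 5.35 × ln(379/283) = 5.35 × ln(1.33922) = 5.35 × 0.29209 = 1.5627 W/m².
N₂O: 0.120 × (√345 − √268) = 0.120 × (18.5742 − 16.3707) = 0.120 × 2.2035 = 0.2644 W/m².
CCl₄: Δ = 96 − 1 = 95 ppt = 0.095 ppb; ΔF = 0.17 × 0.095 = 0.0162 W/m².
SF₆: ΔF = 0.00057 × (9 − 0) = 0.00057 × 9 = 0.0051 W/m².
Total ΔF = 1.5627 + 0.2644 + 0.0162 + 0.0051 = 1.8484 W/m².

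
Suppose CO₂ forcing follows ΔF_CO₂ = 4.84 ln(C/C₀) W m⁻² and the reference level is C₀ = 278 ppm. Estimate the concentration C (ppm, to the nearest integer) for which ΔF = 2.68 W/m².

Set 4.84 ln(C/278) = 2.68, so ln(C/278) = 2.68/4.84 = 0.55372.
Then C/278 = e^0.55372 = 1.73971, giving C = 278 × 1.73971 = 483.64 ppm.

C ≈ 484 ppm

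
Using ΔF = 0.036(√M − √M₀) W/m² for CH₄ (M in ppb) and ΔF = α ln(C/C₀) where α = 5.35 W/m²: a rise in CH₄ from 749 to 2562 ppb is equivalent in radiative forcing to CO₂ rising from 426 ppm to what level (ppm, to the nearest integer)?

CH₄ forcing: 0.036 × (√2562 − √749) = 0.036 × (50.6162 − 27.3679) = 0.036 × 23.2483 = 0.83694 W/m².
Set 5.35 ln(C/426) = 0.83694: ln(C/426) = 0.83694/5.35 = 0.15644, so C = 426 × e^0.15644 = 426 × 1.16934 = 498.14 ppm.

C ≈ 498 ppm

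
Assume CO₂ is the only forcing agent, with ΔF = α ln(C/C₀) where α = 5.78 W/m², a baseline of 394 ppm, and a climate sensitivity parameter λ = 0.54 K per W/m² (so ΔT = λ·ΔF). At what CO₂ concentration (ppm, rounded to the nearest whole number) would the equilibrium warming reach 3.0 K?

Required forcing: ΔF = ΔT/λ = 3.0/0.54 = 5.5556 W/m².
Then ln(C/394) = ΔF/5.78 = 5.5556/5.78 = 0.96118.
So C = 394 × e^0.96118 = 394 × 2.61478 = 1030.22 ppm.

C ≈ 1030 ppm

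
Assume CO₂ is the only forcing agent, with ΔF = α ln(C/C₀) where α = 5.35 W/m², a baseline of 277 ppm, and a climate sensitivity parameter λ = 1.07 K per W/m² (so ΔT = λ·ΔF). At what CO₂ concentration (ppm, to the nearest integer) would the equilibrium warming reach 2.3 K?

C ≈ 414 ppm

Required forcing: ΔF = ΔT/λ = 2.3/1.07 = 2.1495 W/m².
Then ln(C/277) = ΔF/5.35 = 2.1495/5.35 = 0.40178.
So C = 277 × e^0.40178 = 277 × 1.49448 = 413.97 ppm.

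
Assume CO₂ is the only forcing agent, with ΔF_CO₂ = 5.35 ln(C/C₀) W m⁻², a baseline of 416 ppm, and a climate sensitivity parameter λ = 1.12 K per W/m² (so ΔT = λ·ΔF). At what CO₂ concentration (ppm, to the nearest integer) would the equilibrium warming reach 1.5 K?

Required forcing: ΔF = ΔT/λ = 1.5/1.12 = 1.3393 W/m².
Then ln(C/416) = ΔF/5.35 = 1.3393/5.35 = 0.25034.
So C = 416 × e^0.25034 = 416 × 1.28446 = 534.34 ppm.

C ≈ 534 ppm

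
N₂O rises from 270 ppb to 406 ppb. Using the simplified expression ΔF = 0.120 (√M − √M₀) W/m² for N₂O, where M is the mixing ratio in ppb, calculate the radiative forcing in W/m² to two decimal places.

ΔF = 0.45 W/m²

N₂O: 0.120 × (√406 − √270) = 0.120 × (20.1494 − 16.4317) = 0.120 × 3.7177 = 0.4461 W/m².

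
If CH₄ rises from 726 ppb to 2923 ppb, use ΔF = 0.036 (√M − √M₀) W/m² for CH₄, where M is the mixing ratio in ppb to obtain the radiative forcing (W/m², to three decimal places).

ΔF = 0.976 W/m²

CH₄: 0.036 × (√2923 − √726) = 0.036 × (54.0648 − 26.9444) = 0.036 × 27.1204 = 0.9763 W/m².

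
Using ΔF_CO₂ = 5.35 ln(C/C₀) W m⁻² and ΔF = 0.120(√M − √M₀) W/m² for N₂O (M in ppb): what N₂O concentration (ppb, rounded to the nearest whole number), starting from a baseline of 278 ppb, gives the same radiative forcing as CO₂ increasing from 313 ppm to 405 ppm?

CO₂ forcing: 5.35 × ln(405/313) = 5.35 × 0.257684 = 1.37861 W/m².
Set 0.120(√M − √278) = 1.37861: √M = 1.37861/0.120 + √278 = 11.4884 + 16.6733 = 28.1617.
M = (28.1617)² = 793.08 ppb.

M ≈ 793 ppb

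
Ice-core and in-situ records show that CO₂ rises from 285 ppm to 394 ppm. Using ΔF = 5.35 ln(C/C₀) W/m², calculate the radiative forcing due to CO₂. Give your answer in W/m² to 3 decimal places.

ΔF = 1.733 W/m²

CO₂ absorption bands are partially saturated, so forcing scales with the logarithm of the concentration ratio.
CO₂: 5.35 × ln(394/285) = 5.35 × ln(1.38246) = 5.35 × 0.32386 = 1.7327 W/m².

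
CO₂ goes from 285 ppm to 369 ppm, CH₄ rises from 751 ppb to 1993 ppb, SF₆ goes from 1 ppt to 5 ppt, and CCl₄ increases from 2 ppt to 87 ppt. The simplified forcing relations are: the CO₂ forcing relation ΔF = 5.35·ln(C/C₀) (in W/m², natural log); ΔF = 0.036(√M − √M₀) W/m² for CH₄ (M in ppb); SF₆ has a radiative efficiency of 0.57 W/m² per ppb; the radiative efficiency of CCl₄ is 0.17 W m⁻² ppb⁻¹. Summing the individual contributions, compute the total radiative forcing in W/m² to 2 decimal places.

CO₂: 5.35 × ln(369/285) = 5.35 × ln(1.29474) = 5.35 × 0.25831 = 1.3820 W/m².
CH₄: 0.036 × (√1993 − √751) = 0.036 × (44.6430 − 27.4044) = 0.036 × 17.2386 = 0.6206 W/m².
SF₆: Δ = 5 − 1 = 4 ppt = 0.004 ppb; ΔF = 0.57 × 0.004 = 0.0023 W/m².
CCl₄: Δ = 87 − 2 = 85 ppt = 0.085 ppb; ΔF = 0.17 × 0.085 = 0.0145 W/m².
Total ΔF = 1.3820 + 0.6206 + 0.0023 + 0.0145 = 2.0194 W/m².

ΔF = 2.02 W/m²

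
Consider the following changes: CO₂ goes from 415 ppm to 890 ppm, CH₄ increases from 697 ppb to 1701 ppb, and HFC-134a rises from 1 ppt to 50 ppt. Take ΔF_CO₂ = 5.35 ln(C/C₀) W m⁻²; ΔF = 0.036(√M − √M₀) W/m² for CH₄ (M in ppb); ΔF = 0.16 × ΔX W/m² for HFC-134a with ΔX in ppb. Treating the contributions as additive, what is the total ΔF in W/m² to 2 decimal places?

ΔF = 4.62 W/m²

CO₂: 5.35 × ln(890/415) = 5.35 × ln(2.14458) = 5.35 × 0.76294 = 4.0817 W/m².
CH₄: 0.036 × (√1701 − √697) = 0.036 × (41.2432 − 26.4008) = 0.036 × 14.8424 = 0.5343 W/m².
HFC-134a: Δ = 50 − 1 = 49 ppt = 0.049 ppb; ΔF = 0.16 × 0.049 = 0.0078 W/m².
Total ΔF = 4.0817 + 0.5343 + 0.0078 = 4.6238 W/m².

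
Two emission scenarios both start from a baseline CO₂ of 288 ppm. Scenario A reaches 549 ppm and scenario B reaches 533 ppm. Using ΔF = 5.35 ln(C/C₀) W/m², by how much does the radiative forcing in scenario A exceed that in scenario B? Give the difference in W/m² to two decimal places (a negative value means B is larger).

ΔF_A − ΔF_B = 0.16 W/m²

ΔF_A = 5.35 ln(549/288) = 5.35 × 0.64514 = 3.4515 W/m².
ΔF_B = 5.35 ln(533/288) = 5.35 × 0.61556 = 3.2932 W/m².
Difference: 3.4515 − 3.2932 = 0.1583 W/m².
(Equivalently, ΔF_A − ΔF_B = 5.35 ln(549/533) = 5.35 × 0.02958 = 0.1583 W/m².)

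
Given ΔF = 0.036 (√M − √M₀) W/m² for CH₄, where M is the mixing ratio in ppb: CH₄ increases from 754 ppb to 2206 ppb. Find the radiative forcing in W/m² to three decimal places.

CH₄: 0.036 × (√2206 − √754) = 0.036 × (46.9681 − 27.4591) = 0.036 × 19.5090 = 0.7023 W/m².

ΔF = 0.702 W/m²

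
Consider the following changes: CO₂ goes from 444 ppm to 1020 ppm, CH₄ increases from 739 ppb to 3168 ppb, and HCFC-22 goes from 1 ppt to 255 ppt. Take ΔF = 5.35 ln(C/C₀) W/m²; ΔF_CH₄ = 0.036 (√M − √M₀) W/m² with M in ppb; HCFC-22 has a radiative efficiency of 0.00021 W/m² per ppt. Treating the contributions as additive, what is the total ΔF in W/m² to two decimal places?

ΔF = 5.55 W/m²

CO₂: 5.35 × ln(1020/444) = 5.35 × ln(2.29730) = 5.35 × 0.83173 = 4.4498 W/m².
CH₄: 0.036 × (√3168 − √739) = 0.036 × (56.2850 − 27.1846) = 0.036 × 29.1004 = 1.0476 W/m².
HCFC-22: ΔF = 0.00021 × (255 − 1) = 0.00021 × 254 = 0.0533 W/m².
Total ΔF = 4.4498 + 1.0476 + 0.0533 = 5.5507 W/m².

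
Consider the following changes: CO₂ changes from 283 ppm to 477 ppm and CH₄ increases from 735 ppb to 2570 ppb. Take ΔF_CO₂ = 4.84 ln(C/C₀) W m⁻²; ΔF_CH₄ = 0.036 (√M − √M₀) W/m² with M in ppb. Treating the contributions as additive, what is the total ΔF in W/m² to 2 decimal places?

CO₂: 4.84 × ln(477/283) = 4.84 × ln(1.68551) = 4.84 × 0.52207 = 2.5268 W/m².
CH₄: 0.036 × (√2570 − √735) = 0.036 × (50.6952 − 27.1109) = 0.036 × 23.5843 = 0.8490 W/m².
Total ΔF = 2.5268 + 0.8490 = 3.3758 W/m².

ΔF = 3.38 W/m²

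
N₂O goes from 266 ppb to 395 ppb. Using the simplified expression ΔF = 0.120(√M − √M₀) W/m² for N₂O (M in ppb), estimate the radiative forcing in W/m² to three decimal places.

ΔF = 0.428 W/m²

N₂O: 0.120 × (√395 − √266) = 0.120 × (19.8746 − 16.3095) = 0.120 × 3.5651 = 0.4278 W/m².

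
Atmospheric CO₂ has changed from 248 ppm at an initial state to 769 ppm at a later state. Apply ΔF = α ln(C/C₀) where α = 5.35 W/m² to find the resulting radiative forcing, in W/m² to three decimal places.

CO₂ absorption bands are partially saturated, so forcing scales with the logarithm of the concentration ratio.
CO₂: 5.35 × ln(769/248) = 5.35 × ln(3.10081) = 5.35 × 1.13166 = 6.0544 W/m².

ΔF = 6.054 W/m²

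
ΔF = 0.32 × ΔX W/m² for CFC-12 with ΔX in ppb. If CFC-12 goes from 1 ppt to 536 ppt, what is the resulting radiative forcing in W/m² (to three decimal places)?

CFC-12: Δ = 536 − 1 = 535 ppt = 0.535 ppb; ΔF = 0.32 × 0.535 = 0.1712 W/m².

ΔF = 0.171 W/m²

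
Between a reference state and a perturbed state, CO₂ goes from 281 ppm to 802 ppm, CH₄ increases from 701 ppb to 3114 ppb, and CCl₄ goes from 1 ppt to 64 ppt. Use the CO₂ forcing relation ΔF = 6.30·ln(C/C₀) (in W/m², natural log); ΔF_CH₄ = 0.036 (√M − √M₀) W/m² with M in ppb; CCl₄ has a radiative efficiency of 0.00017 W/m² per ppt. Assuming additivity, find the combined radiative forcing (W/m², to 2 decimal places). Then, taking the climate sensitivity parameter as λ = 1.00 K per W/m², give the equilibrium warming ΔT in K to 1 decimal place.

ΔF = 7.67 W/m²; ΔT = 7.7 K

CO₂: 6.30 × ln(802/281) = 6.30 × ln(2.85409) = 6.30 × 1.04875 = 6.6071 W/m².
CH₄: 0.036 × (√3114 − √701) = 0.036 × (55.8032 − 26.4764) = 0.036 × 29.3268 = 1.0558 W/m².
CCl₄: ΔF = 0.00017 × (64 − 1) = 0.00017 × 63 = 0.0107 W/m².
Total ΔF = 6.6071 + 1.0558 + 0.0107 = 7.6736 W/m².
ΔT = λ ΔF = 1.00 × 7.67 = 7.6700 K.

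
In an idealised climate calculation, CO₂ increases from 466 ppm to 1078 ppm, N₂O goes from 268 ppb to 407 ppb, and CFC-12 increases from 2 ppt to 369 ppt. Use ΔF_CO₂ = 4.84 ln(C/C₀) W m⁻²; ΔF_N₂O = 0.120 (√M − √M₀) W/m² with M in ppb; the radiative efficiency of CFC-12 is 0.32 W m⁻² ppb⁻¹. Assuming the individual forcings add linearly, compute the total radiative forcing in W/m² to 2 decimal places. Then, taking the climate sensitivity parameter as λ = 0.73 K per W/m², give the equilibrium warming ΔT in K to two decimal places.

CO₂: 4.84 × ln(1078/466) = 4.84 × ln(2.31330) = 4.84 × 0.83868 = 4.0592 W/m².
N₂O: 0.120 × (√407 − √268) = 0.120 × (20.1742 − 16.3707) = 0.120 × 3.8035 = 0.4564 W/m².
CFC-12: Δ = 369 − 2 = 367 ppt = 0.367 ppb; ΔF = 0.32 × 0.367 = 0.1174 W/m².
Total ΔF = 4.0592 + 0.4564 + 0.1174 = 4.6330 W/m².
ΔT = λ ΔF = 0.73 × 4.63 = 3.3799 K.

ΔF = 4.63 W/m²; ΔT = 3.38 K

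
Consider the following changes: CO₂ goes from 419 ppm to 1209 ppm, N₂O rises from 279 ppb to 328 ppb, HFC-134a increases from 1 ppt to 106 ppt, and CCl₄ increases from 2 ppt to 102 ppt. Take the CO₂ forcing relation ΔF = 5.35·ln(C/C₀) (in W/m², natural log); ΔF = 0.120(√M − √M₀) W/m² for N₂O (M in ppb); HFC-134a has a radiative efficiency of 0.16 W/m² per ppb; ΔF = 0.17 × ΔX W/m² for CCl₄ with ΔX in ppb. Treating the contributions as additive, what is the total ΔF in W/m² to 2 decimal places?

CO₂: 5.35 × ln(1209/419) = 5.35 × ln(2.88544) = 5.35 × 1.05968 = 5.6693 W/m².
N₂O: 0.120 × (√328 − √279) = 0.120 × (18.1108 − 16.7033) = 0.120 × 1.4075 = 0.1689 W/m².
HFC-134a: Δ = 106 − 1 = 105 ppt = 0.105 ppb; ΔF = 0.16 × 0.105 = 0.0168 W/m².
CCl₄: Δ = 102 − 2 = 100 ppt = 0.100 ppb; ΔF = 0.17 × 0.100 = 0.0170 W/m².
Total ΔF = 5.6693 + 0.1689 + 0.0168 + 0.0170 = 5.8720 W/m².

ΔF = 5.87 W/m²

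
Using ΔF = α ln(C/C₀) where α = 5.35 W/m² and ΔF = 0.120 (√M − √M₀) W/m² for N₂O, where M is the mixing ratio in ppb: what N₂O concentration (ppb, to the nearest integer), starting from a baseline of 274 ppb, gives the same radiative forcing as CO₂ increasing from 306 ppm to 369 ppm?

M ≈ 620 ppb

CO₂ forcing: 5.35 × ln(369/306) = 5.35 × 0.187212 = 1.00158 W/m².
Set 0.120(√M − √274) = 1.00158: √M = 1.00158/0.120 + √274 = 8.3465 + 16.5529 = 24.8994.
M = (24.8994)² = 619.98 ppb.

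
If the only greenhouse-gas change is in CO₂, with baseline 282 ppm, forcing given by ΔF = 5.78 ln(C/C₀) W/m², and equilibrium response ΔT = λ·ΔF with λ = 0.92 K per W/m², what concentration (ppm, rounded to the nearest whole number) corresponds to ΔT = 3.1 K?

C ≈ 505 ppm

Required forcing: ΔF = ΔT/λ = 3.1/0.92 = 3.3696 W/m².
Then ln(C/282) = ΔF/5.78 = 3.3696/5.78 = 0.58298.
So C = 282 × e^0.58298 = 282 × 1.79137 = 505.17 ppm.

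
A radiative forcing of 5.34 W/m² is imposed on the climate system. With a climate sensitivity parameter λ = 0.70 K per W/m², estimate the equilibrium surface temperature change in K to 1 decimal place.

ΔT = λ ΔF = 0.70 × 5.34 = 3.7380 K.

ΔT = 3.7 K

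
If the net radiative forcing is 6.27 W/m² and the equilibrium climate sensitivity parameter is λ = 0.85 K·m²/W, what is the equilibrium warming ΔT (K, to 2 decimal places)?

ΔT = 5.33 K

ΔT = λ ΔF = 0.85 × 6.27 = 5.3295 K.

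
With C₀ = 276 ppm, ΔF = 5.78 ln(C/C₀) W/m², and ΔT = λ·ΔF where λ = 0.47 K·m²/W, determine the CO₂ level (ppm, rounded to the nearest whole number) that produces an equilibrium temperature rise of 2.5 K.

C ≈ 693 ppm

Required forcing: ΔF = ΔT/λ = 2.5/0.47 = 5.3191 W/m².
Then ln(C/276) = ΔF/5.78 = 5.3191/5.78 = 0.92026.
So C = 276 × e^0.92026 = 276 × 2.50994 = 692.74 ppm.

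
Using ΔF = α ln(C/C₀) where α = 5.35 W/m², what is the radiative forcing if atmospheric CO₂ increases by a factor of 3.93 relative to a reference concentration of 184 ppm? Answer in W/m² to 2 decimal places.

Because the forcing depends only on the ratio C/C₀, the initial concentration does not enter.
ΔF = 5.35 × ln(3.93) = 5.35 × 1.36864 = 7.3222 W/m².

ΔF = 7.32 W/m²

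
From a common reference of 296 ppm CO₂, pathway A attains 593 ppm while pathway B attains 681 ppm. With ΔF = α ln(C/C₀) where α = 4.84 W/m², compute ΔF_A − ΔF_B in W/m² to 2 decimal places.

ΔF_A = 4.84 ln(593/296) = 4.84 × 0.69483 = 3.3630 W/m².
ΔF_B = 4.84 ln(681/296) = 4.84 × 0.83320 = 4.0327 W/m².
Difference: 3.3630 − 4.0327 = -0.6697 W/m².

ΔF_A − ΔF_B = -0.67 W/m²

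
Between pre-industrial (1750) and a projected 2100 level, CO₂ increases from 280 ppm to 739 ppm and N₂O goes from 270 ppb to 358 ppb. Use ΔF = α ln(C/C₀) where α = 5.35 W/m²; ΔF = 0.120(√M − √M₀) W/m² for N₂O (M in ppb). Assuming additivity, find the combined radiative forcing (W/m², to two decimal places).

CO₂: 5.35 × ln(739/280) = 5.35 × ln(2.63929) = 5.35 × 0.97051 = 5.1922 W/m².
N₂O: 0.120 × (√358 − √270) = 0.120 × (18.9209 − 16.4317) = 0.120 × 2.4892 = 0.2987 W/m².
Total ΔF = 5.1922 + 0.2987 = 5.4909 W/m².

ΔF = 5.49 W/m²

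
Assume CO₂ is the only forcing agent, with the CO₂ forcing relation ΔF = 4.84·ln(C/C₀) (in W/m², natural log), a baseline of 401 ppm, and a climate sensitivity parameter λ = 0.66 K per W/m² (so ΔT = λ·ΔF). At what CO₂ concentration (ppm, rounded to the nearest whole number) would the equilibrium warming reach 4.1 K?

Required forcing: ΔF = ΔT/λ = 4.1/0.66 = 6.2121 W/m².
Then ln(C/401) = ΔF/4.84 = 6.2121/4.84 = 1.28349.
So C = 401 × e^1.28349 = 401 × 3.60921 = 1447.29 ppm.

C ≈ 1447 ppm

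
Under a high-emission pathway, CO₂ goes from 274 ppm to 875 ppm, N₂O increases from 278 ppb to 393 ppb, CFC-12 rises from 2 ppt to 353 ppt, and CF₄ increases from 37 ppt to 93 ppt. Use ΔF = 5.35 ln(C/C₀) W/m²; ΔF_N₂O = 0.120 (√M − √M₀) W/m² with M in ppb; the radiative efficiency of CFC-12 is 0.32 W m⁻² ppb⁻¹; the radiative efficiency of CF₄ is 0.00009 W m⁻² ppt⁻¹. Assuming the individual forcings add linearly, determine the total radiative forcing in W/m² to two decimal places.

CO₂: 5.35 × ln(875/274) = 5.35 × ln(3.19343) = 5.35 × 1.16110 = 6.2119 W/m².
N₂O: 0.120 × (√393 − √278) = 0.120 × (19.8242 − 16.6733) = 0.120 × 3.1509 = 0.3781 W/m².
CFC-12: Δ = 353 − 2 = 351 ppt = 0.351 ppb; ΔF = 0.32 × 0.351 = 0.1123 W/m².
CF₄: ΔF = 0.00009 × (93 − 37) = 0.00009 × 56 = 0.0050 W/m².
Total ΔF = 6.2119 + 0.3781 + 0.1123 + 0.0050 = 6.7073 W/m².

ΔF = 6.71 W/m²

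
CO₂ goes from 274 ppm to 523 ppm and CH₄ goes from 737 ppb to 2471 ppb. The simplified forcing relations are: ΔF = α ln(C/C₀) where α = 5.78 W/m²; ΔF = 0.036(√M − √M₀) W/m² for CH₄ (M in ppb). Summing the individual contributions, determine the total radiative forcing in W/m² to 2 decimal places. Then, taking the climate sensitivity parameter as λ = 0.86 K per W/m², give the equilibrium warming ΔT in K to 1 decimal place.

CO₂: 5.78 × ln(523/274) = 5.78 × ln(1.90876) = 5.78 × 0.64645 = 3.7365 W/m².
CH₄: 0.036 × (√2471 − √737) = 0.036 × (49.7092 − 27.1477) = 0.036 × 22.5615 = 0.8122 W/m².
Total ΔF = 3.7365 + 0.8122 = 4.5487 W/m².
ΔT = λ ΔF = 0.86 × 4.55 = 3.9130 K.

ΔF = 4.55 W/m²; ΔT = 3.9 K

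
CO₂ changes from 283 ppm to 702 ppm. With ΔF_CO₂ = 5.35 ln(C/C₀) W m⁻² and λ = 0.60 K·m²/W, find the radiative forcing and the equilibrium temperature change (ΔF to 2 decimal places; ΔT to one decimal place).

ΔF = 4.86 W/m²; ΔT = 2.9 K

CO₂: 5.35 × ln(702/283) = 5.35 × ln(2.48057) = 5.35 × 0.90849 = 4.8604 W/m².
ΔT = λ ΔF = 0.60 × 4.86 = 2.9160 K.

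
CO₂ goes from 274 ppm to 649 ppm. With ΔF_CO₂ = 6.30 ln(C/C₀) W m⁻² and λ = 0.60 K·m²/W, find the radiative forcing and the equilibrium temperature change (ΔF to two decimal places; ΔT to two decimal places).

CO₂: 6.30 × ln(649/274) = 6.30 × ln(2.36861) = 6.30 × 0.86230 = 5.4325 W/m².
ΔT = λ ΔF = 0.60 × 5.43 = 3.2580 K.

ΔF = 5.43 W/m²; ΔT = 3.26 K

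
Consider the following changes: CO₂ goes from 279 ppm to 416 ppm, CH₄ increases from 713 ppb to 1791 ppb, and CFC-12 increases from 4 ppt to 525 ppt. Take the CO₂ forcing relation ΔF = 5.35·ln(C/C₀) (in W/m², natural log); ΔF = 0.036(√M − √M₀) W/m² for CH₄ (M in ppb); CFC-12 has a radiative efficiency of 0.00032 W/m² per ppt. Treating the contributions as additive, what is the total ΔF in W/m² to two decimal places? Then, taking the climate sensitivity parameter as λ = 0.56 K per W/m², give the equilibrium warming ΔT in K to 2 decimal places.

CO₂: 5.35 × ln(416/279) = 5.35 × ln(1.49104) = 5.35 × 0.39947 = 2.1372 W/m².
CH₄: 0.036 × (√1791 − √713) = 0.036 × (42.3202 − 26.7021) = 0.036 × 15.6181 = 0.5623 W/m².
CFC-12: ΔF = 0.00032 × (525 − 4) = 0.00032 × 521 = 0.1667 W/m².
Total ΔF = 2.1372 + 0.5623 + 0.1667 = 2.8662 W/m².
ΔT = λ ΔF = 0.56 × 2.87 = 1.6072 K.

ΔF = 2.87 W/m²; ΔT = 1.61 K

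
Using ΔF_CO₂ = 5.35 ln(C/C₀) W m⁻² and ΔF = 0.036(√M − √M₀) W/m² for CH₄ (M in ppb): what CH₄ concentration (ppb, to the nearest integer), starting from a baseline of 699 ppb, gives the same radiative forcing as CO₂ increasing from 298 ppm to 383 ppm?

CO₂ forcing: 5.35 × ln(383/298) = 5.35 × 0.250942 = 1.34254 W/m².
Set 0.036(√M − √699) = 1.34254: √M = 1.34254/0.036 + √699 = 37.2928 + 26.4386 = 63.7314.
M = (63.7314)² = 4061.69 ppb.

M ≈ 4062 ppb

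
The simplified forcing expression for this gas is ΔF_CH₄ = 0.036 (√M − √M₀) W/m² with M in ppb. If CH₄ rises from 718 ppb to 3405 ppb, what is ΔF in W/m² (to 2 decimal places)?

ΔF = 1.14 W/m²

CH₄: 0.036 × (√3405 − √718) = 0.036 × (58.3524 − 26.7955) = 0.036 × 31.5569 = 1.1360 W/m².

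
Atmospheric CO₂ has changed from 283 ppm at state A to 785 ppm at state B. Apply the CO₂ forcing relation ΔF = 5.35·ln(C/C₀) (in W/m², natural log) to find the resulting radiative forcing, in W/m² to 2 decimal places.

CO₂ absorption bands are partially saturated, so forcing scales with the logarithm of the concentration ratio.
CO₂: 5.35 × ln(785/283) = 5.35 × ln(2.77385) = 5.35 × 1.02024 = 5.4583 W/m².

ΔF = 5.46 W/m²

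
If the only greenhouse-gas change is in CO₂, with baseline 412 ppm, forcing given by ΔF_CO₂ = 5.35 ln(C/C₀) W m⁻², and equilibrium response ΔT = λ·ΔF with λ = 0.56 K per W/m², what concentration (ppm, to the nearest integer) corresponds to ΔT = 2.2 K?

Required forcing: ΔF = ΔT/λ = 2.2/0.56 = 3.9286 W/m².
Then ln(C/412) = ΔF/5.35 = 3.9286/5.35 = 0.73432.
So C = 412 × e^0.73432 = 412 × 2.08406 = 858.63 ppm.

C ≈ 859 ppm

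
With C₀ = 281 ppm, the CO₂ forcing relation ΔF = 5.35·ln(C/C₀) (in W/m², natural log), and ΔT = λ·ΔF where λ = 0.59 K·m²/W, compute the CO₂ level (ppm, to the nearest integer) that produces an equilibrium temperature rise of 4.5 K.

Required forcing: ΔF = ΔT/λ = 4.5/0.59 = 7.6271 W/m².
Then ln(C/281) = ΔF/5.35 = 7.6271/5.35 = 1.42563.
So C = 281 × e^1.42563 = 281 × 4.16048 = 1169.09 ppm.

C ≈ 1169 ppm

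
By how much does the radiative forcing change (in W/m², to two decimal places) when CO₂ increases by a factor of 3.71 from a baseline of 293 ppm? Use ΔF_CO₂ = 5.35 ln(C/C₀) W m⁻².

ΔF = 7.01 W/m²

ΔF = 5.35 × ln(3.71) = 5.35 × 1.31103 = 7.0140 W/m².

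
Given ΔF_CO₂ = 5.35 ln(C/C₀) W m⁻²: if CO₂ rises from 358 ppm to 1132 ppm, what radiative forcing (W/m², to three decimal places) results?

ΔF = 6.159 W/m²

CO₂ absorption bands are partially saturated, so forcing scales with the logarithm of the concentration ratio.
CO₂: 5.35 × ln(1132/358) = 5.35 × ln(3.16201) = 5.35 × 1.15121 = 6.1590 W/m².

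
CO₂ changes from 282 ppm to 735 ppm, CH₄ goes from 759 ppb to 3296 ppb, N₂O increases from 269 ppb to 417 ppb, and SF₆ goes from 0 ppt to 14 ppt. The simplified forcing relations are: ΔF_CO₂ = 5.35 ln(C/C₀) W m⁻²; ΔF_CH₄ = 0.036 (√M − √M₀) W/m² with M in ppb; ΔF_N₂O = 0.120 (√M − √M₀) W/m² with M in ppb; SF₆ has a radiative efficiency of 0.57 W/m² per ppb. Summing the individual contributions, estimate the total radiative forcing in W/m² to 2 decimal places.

CO₂: 5.35 × ln(735/282) = 5.35 × ln(2.60638) = 5.35 × 0.95796 = 5.1251 W/m².
CH₄: 0.036 × (√3296 − √759) = 0.036 × (57.4108 − 27.5500) = 0.036 × 29.8608 = 1.0750 W/m².
N₂O: 0.120 × (√417 − √269) = 0.120 × (20.4206 − 16.4012) = 0.120 × 4.0194 = 0.4823 W/m².
SF₆: Δ = 14 − 0 = 14 ppt = 0.014 ppb; ΔF = 0.57 × 0.014 = 0.0080 W/m².
Total ΔF = 5.1251 + 1.0750 + 0.4823 + 0.0080 = 6.6904 W/m².

ΔF = 6.69 W/m²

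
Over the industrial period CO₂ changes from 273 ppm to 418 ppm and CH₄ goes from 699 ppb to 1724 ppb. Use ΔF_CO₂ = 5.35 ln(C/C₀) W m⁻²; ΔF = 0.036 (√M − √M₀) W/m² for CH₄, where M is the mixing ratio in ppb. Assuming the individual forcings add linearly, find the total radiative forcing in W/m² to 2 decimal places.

ΔF = 2.82 W/m²

CO₂: 5.35 × ln(418/273) = 5.35 × ln(1.53114) = 5.35 × 0.42601 = 2.2792 W/m².
CH₄: 0.036 × (√1724 − √699) = 0.036 × (41.5211 − 26.4386) = 0.036 × 15.0825 = 0.5430 W/m².
Total ΔF = 2.2792 + 0.5430 = 2.8222 W/m².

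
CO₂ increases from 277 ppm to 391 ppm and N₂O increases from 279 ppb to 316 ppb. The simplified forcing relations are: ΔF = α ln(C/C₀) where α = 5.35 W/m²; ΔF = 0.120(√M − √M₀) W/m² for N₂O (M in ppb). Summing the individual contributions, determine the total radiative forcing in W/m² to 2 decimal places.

CO₂: 5.35 × ln(391/277) = 5.35 × ln(1.41155) = 5.35 × 0.34469 = 1.8441 W/m².
N₂O: 0.120 × (√316 − √279) = 0.120 × (17.7764 − 16.7033) = 0.120 × 1.0731 = 0.1288 W/m².
Total ΔF = 1.8441 + 0.1288 = 1.9729 W/m².

ΔF = 1.97 W/m²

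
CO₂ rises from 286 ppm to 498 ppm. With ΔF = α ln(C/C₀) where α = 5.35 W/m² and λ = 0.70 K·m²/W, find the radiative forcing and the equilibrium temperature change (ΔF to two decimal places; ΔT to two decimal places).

ΔF = 2.97 W/m²; ΔT = 2.08 K

CO₂: 5.35 × ln(498/286) = 5.35 × ln(1.74126) = 5.35 × 0.55461 = 2.9672 W/m².
ΔT = λ ΔF = 0.70 × 2.97 = 2.0790 K.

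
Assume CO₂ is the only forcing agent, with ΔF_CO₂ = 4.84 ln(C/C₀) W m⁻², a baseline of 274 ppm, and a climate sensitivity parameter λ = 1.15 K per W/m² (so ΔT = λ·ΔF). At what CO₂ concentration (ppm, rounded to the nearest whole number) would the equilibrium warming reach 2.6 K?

Required forcing: ΔF = ΔT/λ = 2.6/1.15 = 2.2609 W/m².
Then ln(C/274) = ΔF/4.84 = 2.2609/4.84 = 0.46713.
So C = 274 × e^0.46713 = 274 × 1.59541 = 437.14 ppm.

C ≈ 437 ppm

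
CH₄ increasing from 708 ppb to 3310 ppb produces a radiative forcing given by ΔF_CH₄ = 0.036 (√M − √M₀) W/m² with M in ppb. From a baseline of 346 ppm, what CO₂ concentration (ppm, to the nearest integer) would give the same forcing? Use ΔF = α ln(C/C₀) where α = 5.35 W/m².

CH₄ forcing: 0.036 × (√3310 − √708) = 0.036 × (57.5326 − 26.6083) = 0.036 × 30.9243 = 1.11327 W/m².
Set 5.35 ln(C/346) = 1.11327: ln(C/346) = 1.11327/5.35 = 0.20809, so C = 346 × e^0.20809 = 346 × 1.23132 = 426.04 ppm.

C ≈ 426 ppm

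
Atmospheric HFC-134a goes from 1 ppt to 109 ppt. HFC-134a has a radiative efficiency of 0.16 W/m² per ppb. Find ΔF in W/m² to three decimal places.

HFC-134a: Δ = 109 − 1 = 108 ppt = 0.108 ppb; ΔF = 0.16 × 0.108 = 0.0173 W/m².

ΔF = 0.017 W/m²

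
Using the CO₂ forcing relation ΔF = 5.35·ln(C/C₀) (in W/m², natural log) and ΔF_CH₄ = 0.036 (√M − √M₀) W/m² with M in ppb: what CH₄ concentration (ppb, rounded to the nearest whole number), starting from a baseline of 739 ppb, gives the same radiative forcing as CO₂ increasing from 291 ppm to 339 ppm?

M ≈ 2487 ppb

CO₂ forcing: 5.35 × ln(339/291) = 5.35 × 0.152677 = 0.81682 W/m².
Set 0.036(√M − √739) = 0.81682: √M = 0.81682/0.036 + √739 = 22.6894 + 27.1846 = 49.8740.
M = (49.8740)² = 2487.42 ppb.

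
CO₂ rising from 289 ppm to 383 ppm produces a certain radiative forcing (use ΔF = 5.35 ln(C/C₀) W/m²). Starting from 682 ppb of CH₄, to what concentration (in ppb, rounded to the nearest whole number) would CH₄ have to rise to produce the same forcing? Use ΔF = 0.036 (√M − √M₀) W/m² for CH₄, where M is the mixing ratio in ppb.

CO₂ forcing: 5.35 × ln(383/289) = 5.35 × 0.281608 = 1.50660 W/m².
Set 0.036(√M − √682) = 1.50660: √M = 1.50660/0.036 + √682 = 41.8500 + 26.1151 = 67.9651.
M = (67.9651)² = 4619.25 ppb.

M ≈ 4619 ppb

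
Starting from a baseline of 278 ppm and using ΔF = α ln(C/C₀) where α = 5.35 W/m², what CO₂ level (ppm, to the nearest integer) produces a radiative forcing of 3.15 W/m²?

C ≈ 501 ppm

Set 5.35 ln(C/278) = 3.15, so ln(C/278) = 3.15/5.35 = 0.58879.
Then C/278 = e^0.58879 = 1.80181, giving C = 278 × 1.80181 = 500.90 ppm.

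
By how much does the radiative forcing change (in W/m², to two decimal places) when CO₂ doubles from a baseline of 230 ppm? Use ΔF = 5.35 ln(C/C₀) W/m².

Because the forcing depends only on the ratio C/C₀, the initial concentration does not enter.
ΔF = 5.35 × ln(2) = 5.35 × 0.69315 = 3.7084 W/m².

ΔF = 3.71 W/m²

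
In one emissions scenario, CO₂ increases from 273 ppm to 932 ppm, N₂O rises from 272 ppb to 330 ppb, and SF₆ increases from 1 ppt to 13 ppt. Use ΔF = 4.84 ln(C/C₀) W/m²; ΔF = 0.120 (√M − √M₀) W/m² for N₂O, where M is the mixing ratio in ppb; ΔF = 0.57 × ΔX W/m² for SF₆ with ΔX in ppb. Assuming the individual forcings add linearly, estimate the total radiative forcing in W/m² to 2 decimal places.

ΔF = 6.15 W/m²

CO₂: 4.84 × ln(932/273) = 4.84 × ln(3.41392) = 4.84 × 1.22786 = 5.9428 W/m².
N₂O: 0.120 × (√330 − √272) = 0.120 × (18.1659 − 16.4924) = 0.120 × 1.6735 = 0.2008 W/m².
SF₆: Δ = 13 − 1 = 12 ppt = 0.012 ppb; ΔF = 0.57 × 0.012 = 0.0068 W/m².
Total ΔF = 5.9428 + 0.2008 + 0.0068 = 6.1504 W/m².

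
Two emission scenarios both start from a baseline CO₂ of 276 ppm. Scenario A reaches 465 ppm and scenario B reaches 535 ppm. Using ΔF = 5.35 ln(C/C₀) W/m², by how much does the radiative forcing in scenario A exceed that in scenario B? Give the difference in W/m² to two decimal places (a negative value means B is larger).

ΔF_A − ΔF_B = -0.75 W/m²

ΔF_A = 5.35 ln(465/276) = 5.35 × 0.52164 = 2.7908 W/m².
ΔF_B = 5.35 ln(535/276) = 5.35 × 0.66187 = 3.5410 W/m².
Difference: 2.7908 − 3.5410 = -0.7502 W/m².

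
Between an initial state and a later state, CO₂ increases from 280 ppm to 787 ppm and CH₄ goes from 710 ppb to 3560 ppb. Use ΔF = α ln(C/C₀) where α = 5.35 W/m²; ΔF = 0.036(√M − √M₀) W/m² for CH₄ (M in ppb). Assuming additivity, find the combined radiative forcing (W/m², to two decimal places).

CO₂: 5.35 × ln(787/280) = 5.35 × ln(2.81071) = 5.35 × 1.03344 = 5.5289 W/m².
CH₄: 0.036 × (√3560 − √710) = 0.036 × (59.6657 − 26.6458) = 0.036 × 33.0199 = 1.1887 W/m².
Total ΔF = 5.5289 + 1.1887 = 6.7176 W/m².

ΔF = 6.72 W/m²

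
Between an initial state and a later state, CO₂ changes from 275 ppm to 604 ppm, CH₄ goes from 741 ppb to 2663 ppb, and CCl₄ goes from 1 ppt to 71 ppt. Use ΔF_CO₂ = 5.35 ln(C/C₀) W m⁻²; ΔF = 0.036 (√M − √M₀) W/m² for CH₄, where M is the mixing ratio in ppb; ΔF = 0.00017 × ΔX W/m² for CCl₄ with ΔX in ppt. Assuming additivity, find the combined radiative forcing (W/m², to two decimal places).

CO₂: 5.35 × ln(604/275) = 5.35 × ln(2.19636) = 5.35 × 0.78680 = 4.2094 W/m².
CH₄: 0.036 × (√2663 − √741) = 0.036 × (51.6043 − 27.2213) = 0.036 × 24.3830 = 0.8778 W/m².
CCl₄: ΔF = 0.00017 × (71 − 1) = 0.00017 × 70 = 0.0119 W/m².
Total ΔF = 4.2094 + 0.8778 + 0.0119 = 5.0991 W/m².

ΔF = 5.10 W/m²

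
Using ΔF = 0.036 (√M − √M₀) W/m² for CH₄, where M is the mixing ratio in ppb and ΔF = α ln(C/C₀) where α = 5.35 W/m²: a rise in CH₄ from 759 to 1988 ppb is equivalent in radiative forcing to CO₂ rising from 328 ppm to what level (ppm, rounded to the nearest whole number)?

CH₄ forcing: 0.036 × (√1988 − √759) = 0.036 × (44.5870 − 27.5500) = 0.036 × 17.0370 = 0.61333 W/m².
Set 5.35 ln(C/328) = 0.61333: ln(C/328) = 0.61333/5.35 = 0.11464, so C = 328 × e^0.11464 = 328 × 1.12147 = 367.84 ppm.

C ≈ 368 ppm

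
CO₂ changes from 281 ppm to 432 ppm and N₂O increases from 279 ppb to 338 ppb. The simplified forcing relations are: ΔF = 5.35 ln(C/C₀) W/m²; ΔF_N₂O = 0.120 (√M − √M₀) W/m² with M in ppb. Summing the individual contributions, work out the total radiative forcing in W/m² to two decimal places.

ΔF = 2.50 W/m²

CO₂: 5.35 × ln(432/281) = 5.35 × ln(1.53737) = 5.35 × 0.43007 = 2.3009 W/m².
N₂O: 0.120 × (√338 − √279) = 0.120 × (18.3848 − 16.7033) = 0.120 × 1.6815 = 0.2018 W/m².
Total ΔF = 2.3009 + 0.2018 = 2.5027 W/m².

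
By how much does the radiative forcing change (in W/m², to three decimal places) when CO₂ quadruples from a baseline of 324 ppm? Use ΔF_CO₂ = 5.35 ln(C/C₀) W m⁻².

Because the forcing depends only on the ratio C/C₀, the initial concentration does not enter.
ΔF = 5.35 × ln(4) = 5.35 × 1.38629 = 7.4167 W/m².

ΔF = 7.417 W/m²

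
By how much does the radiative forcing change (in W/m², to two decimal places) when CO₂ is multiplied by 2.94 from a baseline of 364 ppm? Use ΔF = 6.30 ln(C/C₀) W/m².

ΔF = 6.79 W/m²

ΔF = 6.30 × ln(2.94) = 6.30 × 1.07841 = 6.7940 W/m².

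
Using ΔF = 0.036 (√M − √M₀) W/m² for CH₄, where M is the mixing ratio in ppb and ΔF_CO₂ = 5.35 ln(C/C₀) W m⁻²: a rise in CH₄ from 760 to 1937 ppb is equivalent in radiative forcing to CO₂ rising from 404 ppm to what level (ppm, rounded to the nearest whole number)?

CH₄ forcing: 0.036 × (√1937 − √760) = 0.036 × (44.0114 − 27.5681) = 0.036 × 16.4433 = 0.59196 W/m².
Set 5.35 ln(C/404) = 0.59196: ln(C/404) = 0.59196/5.35 = 0.11065, so C = 404 × e^0.11065 = 404 × 1.11700 = 451.27 ppm.

C ≈ 451 ppm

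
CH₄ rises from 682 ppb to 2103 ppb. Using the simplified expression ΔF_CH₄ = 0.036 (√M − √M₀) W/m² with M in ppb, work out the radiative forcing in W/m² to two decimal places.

CH₄: 0.036 × (√2103 − √682) = 0.036 × (45.8585 − 26.1151) = 0.036 × 19.7434 = 0.7108 W/m².

ΔF = 0.71 W/m²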